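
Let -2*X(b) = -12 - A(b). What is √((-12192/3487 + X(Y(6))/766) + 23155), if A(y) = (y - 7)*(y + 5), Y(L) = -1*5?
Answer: 4*√2580838380847705/1335521 ≈ 152.16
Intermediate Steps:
Y(L) = -5
A(y) = (-7 + y)*(5 + y)
X(b) = -23/2 + b²/2 - b (X(b) = -(-12 - (-35 + b² - 2*b))/2 = -(-12 + (35 - b² + 2*b))/2 = -(23 - b² + 2*b)/2 = -23/2 + b²/2 - b)
√((-12192/3487 + X(Y(6))/766) + 23155) = √((-12192/3487 + (-23/2 + (½)*(-5)² - 1*(-5))/766) + 23155) = √((-12192*1/3487 + (-23/2 + (½)*25 + 5)*(1/766)) + 23155) = √((-12192/3487 + (-23/2 + 25/2 + 5)*(1/766)) + 23155) = √((-12192/3487 + 6*(1/766)) + 23155) = √((-12192/3487 + 3/383) + 23155) = √(-4659075/1335521 + 23155) = √(30919329680/1335521) = 4*√2580838380847705/1335521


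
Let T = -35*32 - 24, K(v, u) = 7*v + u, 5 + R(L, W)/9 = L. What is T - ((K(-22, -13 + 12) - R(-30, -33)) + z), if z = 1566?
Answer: -2870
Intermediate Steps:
R(L, W) = -45 + 9*L
K(v, u) = u + 7*v
T = -1144 (T = -1120 - 24 = -1144)
T - ((K(-22, -13 + 12) - R(-30, -33)) + z) = -1144 - ((((-13 + 12) + 7*(-22)) - (-45 + 9*(-30))) + 1566) = -1144 - (((-1 - 154) - (-45 - 270)) + 1566) = -1144 - ((-155 - 1*(-315)) + 1566) = -1144 - ((-155 + 315) + 1566) = -1144 - (160 + 1566) = -1144 - 1*1726 = -1144 - 1726 = -2870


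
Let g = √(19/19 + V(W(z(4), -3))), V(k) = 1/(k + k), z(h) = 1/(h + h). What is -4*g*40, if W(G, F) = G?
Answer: -160*√5 ≈ -357.77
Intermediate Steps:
z(h) = 1/(2*h)
V(k) = 1/(2*k)
g = √5 (g = √(19/19 + 1/(2*(((½)/4)))) = √(19*(1/19) + 1/(2*(((½)*(¼))))) = √(1 + 1/(2*(⅛))) = √(1 + (½)*8) = √(1 + 4) = √5 ≈ 2.2361)
-4*g*40 = -4*√5*40 = -160*√5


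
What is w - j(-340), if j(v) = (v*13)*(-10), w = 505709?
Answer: 461509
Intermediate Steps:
j(v) = -130*v (j(v) = (13*v)*(-10) = -130*v)
w - j(-340) = 505709 - (-130)*(-340) = 505709 - 1*44200 = 505709 - 44200 = 461509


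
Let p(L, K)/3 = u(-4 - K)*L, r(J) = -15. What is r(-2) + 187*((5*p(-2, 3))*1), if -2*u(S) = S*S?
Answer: 137430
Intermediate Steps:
u(S) = -S**2/2 (u(S) = -S*S/2 = -S**2/2)
p(L, K) = -3*L*(-4 - K)**2/2 (p(L, K) = 3*((-(-4 - K)**2/2)*L) = 3*(-L*(-4 - K)**2/2) = -3*L*(-4 - K)**2/2)
r(-2) + 187*((5*p(-2, 3))*1) = -15 + 187*((5*(-3/2*(-2)*(4 + 3)**2))*1) = -15 + 187*((5*(-3/2*(-2)*7**2))*1) = -15 + 187*((5*(-3/2*(-2)*49))*1) = -15 + 187*((5*147)*1) = -15 + 187*(735*1) = -15 + 187*735 = -15 + 137445 = 137430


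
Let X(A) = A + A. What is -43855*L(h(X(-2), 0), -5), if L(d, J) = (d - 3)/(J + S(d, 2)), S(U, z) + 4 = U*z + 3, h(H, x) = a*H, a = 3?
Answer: -43855/2 ≈ -21928.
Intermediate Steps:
X(A) = 2*A
h(H, x) = 3*H
S(U, z) = -1 + U*z (S(U, z) = -4 + (U*z + 3) = -4 + (3 + U*z) = -1 + U*z)
L(d, J) = (-3 + d)/(-1 + J + 2*d) (L(d, J) = (d - 3)/(J + (-1 + d*2)) = (-3 + d)/(J + (-1 + 2*d)) = (-3 + d)/(-1 + J + 2*d))
-43855*L(h(X(-2), 0), -5) = -43855*(-3 + 3*(2*(-2)))/(-1 - 5 + 2*(3*(2*(-2)))) = -43855*(-3 + 3*(-4))/(-1 - 5 + 2*(3*(-4))) = -43855*(-3 - 12)/(-1 - 5 + 2*(-12)) = -43855*(-15)/(-1 - 5 - 24) = -43855*(-15)/(-30) = -(-8771)*(-15)/6 = -43855*½ = -43855/2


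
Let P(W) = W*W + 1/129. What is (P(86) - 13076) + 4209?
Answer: -189758/129 ≈ -1471.0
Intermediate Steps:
P(W) = 1/129 + W² (P(W) = W² + 1/129 = 1/129 + W²)
(P(86) - 13076) + 4209 = ((1/129 + 86²) - 13076) + 4209 = ((1/129 + 7396) - 13076) + 4209 = (954085/129 - 13076) + 4209 = -732719/129 + 4209 = -189758/129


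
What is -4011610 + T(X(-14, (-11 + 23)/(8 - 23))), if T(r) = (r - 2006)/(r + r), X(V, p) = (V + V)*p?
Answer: -449305279/112 ≈ -4.0117e+6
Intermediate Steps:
X(V, p) = 2*V*p (X(V, p) = (2*V)*p = 2*V*p)
T(r) = (-2006 + r)/(2*r) (T(r) = (-2006 + r)/((2*r)) = (-2006 + r)*(1/(2*r)) = (-2006 + r)/(2*r))
-4011610 + T(X(-14, (-11 + 23)/(8 - 23))) = -4011610 + (-2006 + 2*(-14)*((-11 + 23)/(8 - 23)))/(2*((2*(-14)*((-11 + 23)/(8 - 23))))) = -4011610 + (-2006 + 2*(-14)*(12/(-15)))/(2*((2*(-14)*(12/(-15))))) = -4011610 + (-2006 + 2*(-14)*(12*(-1/15)))/(2*((2*(-14)*(12*(-1/15))))) = -4011610 + (-2006 + 2*(-14)*(-⅘))/(2*((2*(-14)*(-⅘)))) = -4011610 + (-2006 + 112/5)/(2*(112/5)) = -4011610 + (½)*(5/112)*(-9918/5) = -4011610 - 4959/112 = -449305279/112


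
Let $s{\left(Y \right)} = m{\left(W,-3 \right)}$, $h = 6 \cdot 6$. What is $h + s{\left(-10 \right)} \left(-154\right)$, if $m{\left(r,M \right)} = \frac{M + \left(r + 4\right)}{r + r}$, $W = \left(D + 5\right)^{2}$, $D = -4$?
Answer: $-118$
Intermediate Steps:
$W = 1$ ($W = \left(-4 + 5\right)^{2} = 1^{2} = 1$)
$h = 36$
$m{\left(r,M \right)} = \frac{4 + M + r}{2 r}$ ($m{\left(r,M \right)} = \frac{M + \left(4 + r\right)}{2 r} = \left(4 + M + r\right) \frac{1}{2 r} = \frac{4 + M + r}{2 r}$)
$s{\left(Y \right)} = 1$ ($s{\left(Y \right)} = \frac{4 - 3 + 1}{2 \cdot 1} = \frac{1}{2} \cdot 1 \cdot 2 = 1$)
$h + s{\left(-10 \right)} \left(-154\right) = 36 + 1 \left(-154\right) = 36 - 154 = -118$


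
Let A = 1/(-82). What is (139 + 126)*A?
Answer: -265/82 ≈ -3.2317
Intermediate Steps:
A = -1/82 ≈ -0.012195
(139 + 126)*A = (139 + 126)*(-1/82) = 265*(-1/82) = -265/82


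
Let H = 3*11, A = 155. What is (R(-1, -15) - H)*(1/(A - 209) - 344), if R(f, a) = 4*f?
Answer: 687349/54 ≈ 12729.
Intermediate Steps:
H = 33
(R(-1, -15) - H)*(1/(A - 209) - 344) = (4*(-1) - 1*33)*(1/(155 - 209) - 344) = (-4 - 33)*(1/(-54) - 344) = -37*(-1/54 - 344) = -37*(-18577/54) = 687349/54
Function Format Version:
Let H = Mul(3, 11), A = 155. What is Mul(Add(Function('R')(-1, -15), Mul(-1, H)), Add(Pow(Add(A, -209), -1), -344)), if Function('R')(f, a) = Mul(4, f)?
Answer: Rational(687349, 54) ≈ 12729.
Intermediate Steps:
H = 33
Mul(Add(Function('R')(-1, -15), Mul(-1, H)), Add(Pow(Add(A, -209), -1), -344)) = Mul(Add(Mul(4, -1), Mul(-1, 33)), Add(Pow(Add(155, -209), -1), -344)) = Mul(Add(-4, -33), Add(Pow(-54, -1), -344)) = Mul(-37, Add(Rational(-1, 54), -344)) = Mul(-37, Rational(-18577, 54)) = Rational(687349, 54)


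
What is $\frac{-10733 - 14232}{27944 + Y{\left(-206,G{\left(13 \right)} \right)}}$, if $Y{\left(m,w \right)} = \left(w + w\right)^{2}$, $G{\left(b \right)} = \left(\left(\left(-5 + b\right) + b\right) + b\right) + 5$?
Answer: $- \frac{24965}{34028} \approx -0.73366$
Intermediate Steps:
$G{\left(b \right)} = 3 b$ ($G{\left(b \right)} = \left(\left(-5 + 2 b\right) + b\right) + 5 = \left(-5 + 3 b\right) + 5 = 3 b$)
$Y{\left(m,w \right)} = 4 w^{2}$ ($Y{\left(m,w \right)} = \left(2 w\right)^{2} = 4 w^{2}$)
$\frac{-10733 - 14232}{27944 + Y{\left(-206,G{\left(13 \right)} \right)}} = \frac{-10733 - 14232}{27944 + 4 \left(3 \cdot 13\right)^{2}} = - \frac{24965}{27944 + 4 \cdot 39^{2}} = - \frac{24965}{27944 + 4 \cdot 1521} = - \frac{24965}{27944 + 6084} = - \frac{24965}{34028}$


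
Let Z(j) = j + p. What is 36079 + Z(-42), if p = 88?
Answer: 36125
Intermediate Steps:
Z(j) = 88 + j (Z(j) = j + 88 = 88 + j)
36079 + Z(-42) = 36079 + (88 - 42) = 36079 + 46 = 36125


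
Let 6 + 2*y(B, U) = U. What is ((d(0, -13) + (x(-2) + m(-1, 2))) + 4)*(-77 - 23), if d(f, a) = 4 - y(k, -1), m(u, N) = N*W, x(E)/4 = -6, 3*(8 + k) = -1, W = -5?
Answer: 2250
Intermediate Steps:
k = -25/3 (k = -8 + (⅓)*(-1) = -8 - ⅓ = -25/3 ≈ -8.3333)
y(B, U) = -3 + U/2
x(E) = -24 (x(E) = 4*(-6) = -24)
m(u, N) = -5*N (m(u, N) = N*(-5) = -5*N)
d(f, a) = 15/2 (d(f, a) = 4 - (-3 + (½)*(-1)) = 4 - (-3 - ½) = 4 - 1*(-7/2) = 4 + 7/2 = 15/2)
((d(0, -13) + (x(-2) + m(-1, 2))) + 4)*(-77 - 23) = ((15/2 + (-24 - 5*2)) + 4)*(-77 - 23) = ((15/2 + (-24 - 10)) + 4)*(-100) = ((15/2 - 34) + 4)*(-100) = (-53/2 + 4)*(-100) = -45/2*(-100) = 2250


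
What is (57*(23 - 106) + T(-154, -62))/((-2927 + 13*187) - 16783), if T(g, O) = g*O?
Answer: -4817/17279 ≈ -0.27878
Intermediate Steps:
T(g, O) = O*g
(57*(23 - 106) + T(-154, -62))/((-2927 + 13*187) - 16783) = (57*(23 - 106) - 62*(-154))/((-2927 + 13*187) - 16783) = (57*(-83) + 9548)/((-2927 + 2431) - 16783) = (-4731 + 9548)/(-496 - 16783) = 4817/(-17279) = 4817*(-1/17279) = -4817/17279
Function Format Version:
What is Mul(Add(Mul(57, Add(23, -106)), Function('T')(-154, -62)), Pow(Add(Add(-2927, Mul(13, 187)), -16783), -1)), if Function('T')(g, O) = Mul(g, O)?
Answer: Rational(-4817, 17279) ≈ -0.27878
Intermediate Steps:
Function('T')(g, O) = Mul(O, g)
Mul(Add(Mul(57, Add(23, -106)), Function('T')(-154, -62)), Pow(Add(Add(-2927, Mul(13, 187)), -16783), -1)) = Mul(Add(Mul(57, Add(23, -106)), Mul(-62, -154)), Pow(Add(Add(-2927, Mul(13, 187)), -16783), -1)) = Mul(Add(Mul(57, -83), 9548), Pow(Add(Add(-2927, 2431), -16783), -1)) = Mul(Add(-4731, 9548), Pow(Add(-496, -16783), -1)) = Mul(4817, Pow(-17279, -1)) = Mul(4817, Rational(-1, 17279)) = Rational(-4817, 17279)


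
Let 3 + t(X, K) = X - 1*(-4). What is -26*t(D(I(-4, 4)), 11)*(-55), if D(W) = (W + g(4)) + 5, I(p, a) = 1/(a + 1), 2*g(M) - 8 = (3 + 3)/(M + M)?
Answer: 60489/4 ≈ 15122.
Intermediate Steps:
g(M) = 4 + 3/(2*M) (g(M) = 4 + ((3 + 3)/(M + M))/2 = 4 + (6/((2*M)))/2 = 4 + (6*(1/(2*M)))/2 = 4 + (3/M)/2 = 4 + 3/(2*M))
I(p, a) = 1/(1 + a)
D(W) = 75/8 + W (D(W) = (W + (4 + (3/2)/4)) + 5 = (W + (4 + (3/2)*(¼))) + 5 = (W + (4 + 3/8)) + 5 = (W + 35/8) + 5 = (35/8 + W) + 5 = 75/8 + W)
t(X, K) = 1 + X (t(X, K) = -3 + (X - 1*(-4)) = -3 + (X + 4) = -3 + (4 + X) = 1 + X)
-26*t(D(I(-4, 4)), 11)*(-55) = -26*(1 + (75/8 + 1/(1 + 4)))*(-55) = -26*(1 + (75/8 + 1/5))*(-55) = -26*(1 + (75/8 + ⅕))*(-55) = -26*(1 + 383/40)*(-55) = -26*423/40*(-55) = -5499/20*(-55) = 60489/4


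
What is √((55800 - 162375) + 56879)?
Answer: 4*I*√3106 ≈ 222.93*I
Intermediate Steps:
√((55800 - 162375) + 56879) = √(-106575 + 56879) = √(-49696) = 4*I*√3106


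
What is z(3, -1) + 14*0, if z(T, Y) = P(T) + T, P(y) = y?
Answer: 6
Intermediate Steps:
z(T, Y) = 2*T (z(T, Y) = T + T = 2*T)
z(3, -1) + 14*0 = 2*3 + 14*0 = 6 + 0 = 6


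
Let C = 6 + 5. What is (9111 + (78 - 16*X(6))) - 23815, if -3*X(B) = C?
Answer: -43702/3 ≈ -14567.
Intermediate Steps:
C = 11
X(B) = -11/3 (X(B) = -⅓*11 = -11/3)
(9111 + (78 - 16*X(6))) - 23815 = (9111 + (78 - 16*(-11/3))) - 23815 = (9111 + (78 + 176/3)) - 23815 = (9111 + 410/3) - 23815 = 27743/3 - 23815 = -43702/3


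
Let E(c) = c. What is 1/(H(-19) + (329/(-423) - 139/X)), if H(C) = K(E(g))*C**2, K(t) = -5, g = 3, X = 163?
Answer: -1467/2650327 ≈ -0.00055352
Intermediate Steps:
H(C) = -5*C**2
1/(H(-19) + (329/(-423) - 139/X)) = 1/(-5*(-19)**2 + (329/(-423) - 139/163)) = 1/(-5*361 + (329*(-1/423) - 139*1/163)) = 1/(-1805 + (-7/9 - 139/163)) = 1/(-1805 - 2392/1467) = 1/(-2650327/1467) = -1467/2650327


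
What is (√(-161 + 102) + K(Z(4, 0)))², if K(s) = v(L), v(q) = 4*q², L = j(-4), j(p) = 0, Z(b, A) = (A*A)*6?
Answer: -59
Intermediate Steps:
Z(b, A) = 6*A² (Z(b, A) = A²*6 = 6*A²)
L = 0
K(s) = 0 (K(s) = 4*0² = 4*0 = 0)
(√(-161 + 102) + K(Z(4, 0)))² = (√(-161 + 102) + 0)² = (√(-59) + 0)² = (I*√59 + 0)² = (I*√59)² = -59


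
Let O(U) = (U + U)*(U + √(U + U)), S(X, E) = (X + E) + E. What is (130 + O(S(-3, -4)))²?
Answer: 127736 - 16368*I*√22 ≈ 1.2774e+5 - 76773.0*I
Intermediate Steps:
S(X, E) = X + 2*E (S(X, E) = (E + X) + E = X + 2*E)
O(U) = 2*U*(U + √2*√U) (O(U) = (2*U)*(U + √(2*U)) = (2*U)*(U + √2*√U) = 2*U*(U + √2*√U))
(130 + O(S(-3, -4)))² = (130 + (2*(-3 + 2*(-4))² + 2*√2*(-3 + 2*(-4))^(3/2)))² = (130 + (2*(-3 - 8)² + 2*√2*(-3 - 8)^(3/2)))² = (130 + (2*(-11)² + 2*√2*(-11)^(3/2)))² = (130 + (2*121 + 2*√2*(-11*I*√11)))² = (130 + (242 - 22*I*√22))² = (372 - 22*I*√22)²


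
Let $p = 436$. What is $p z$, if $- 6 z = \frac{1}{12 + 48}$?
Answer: $- \frac{109}{90} \approx -1.2111$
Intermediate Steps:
$z = - \frac{1}{360}$ ($z = - \frac{1}{6 \left(12 + 48\right)} = - \frac{1}{6 \cdot 60} = \left(- \frac{1}{6}\right) \frac{1}{60} = - \frac{1}{360} \approx -0.0027778$)
$p z = 436 \left(- \frac{1}{360}\right) = - \frac{109}{90}$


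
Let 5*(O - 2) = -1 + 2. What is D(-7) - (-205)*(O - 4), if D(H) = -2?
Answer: -371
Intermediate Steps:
O = 11/5 (O = 2 + (-1 + 2)/5 = 2 + (1/5)*1 = 2 + 1/5 = 11/5 ≈ 2.2000)
D(-7) - (-205)*(O - 4) = -2 - (-205)*(11/5 - 4) = -2 - (-205)*(-9)/5 = -2 - 41*9 = -2 - 369 = -371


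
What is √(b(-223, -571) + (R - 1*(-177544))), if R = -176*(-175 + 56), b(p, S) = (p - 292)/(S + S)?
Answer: 3*√28762388018/1142 ≈ 445.52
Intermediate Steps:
b(p, S) = (-292 + p)/(2*S) (b(p, S) = (-292 + p)/((2*S)) = (-292 + p)*(1/(2*S)) = (-292 + p)/(2*S))
R = 20944 (R = -176*(-119) = 20944)
√(b(-223, -571) + (R - 1*(-177544))) = √((½)*(-292 - 223)/(-571) + (20944 - 1*(-177544))) = √((½)*(-1/571)*(-515) + (20944 + 177544)) = √(515/1142 + 198488) = √(226673811/1142) = 3*√28762388018/1142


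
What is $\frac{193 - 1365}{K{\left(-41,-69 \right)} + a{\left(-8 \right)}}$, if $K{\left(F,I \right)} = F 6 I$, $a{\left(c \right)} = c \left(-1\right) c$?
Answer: $- \frac{586}{8455} \approx -0.069308$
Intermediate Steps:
$a{\left(c \right)} = - c^{2}$ ($a{\left(c \right)} = - c c = - c^{2}$)
$K{\left(F,I \right)} = 6 F I$
$\frac{193 - 1365}{K{\left(-41,-69 \right)} + a{\left(-8 \right)}} = \frac{193 - 1365}{6 \left(-41\right) \left(-69\right) - \left(-8\right)^{2}} = - \frac{1172}{16974 - 64} = - \frac{1172}{16910} = \left(-1172\right) \frac{1}{16910} = - \frac{586}{8455}$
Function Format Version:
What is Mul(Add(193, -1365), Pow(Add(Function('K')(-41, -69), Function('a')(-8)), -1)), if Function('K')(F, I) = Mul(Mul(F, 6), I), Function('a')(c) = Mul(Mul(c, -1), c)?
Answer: Rational(-586, 8455) ≈ -0.069308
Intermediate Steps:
Function('a')(c) = Mul(-1, Pow(c, 2)) (Function('a')(c) = Mul(Mul(-1, c), c) = Mul(-1, Pow(c, 2)))
Function('K')(F, I) = Mul(6, F, I) (Function('K')(F, I) = Mul(Mul(6, F), I) = Mul(6, F, I))
Mul(Add(193, -1365), Pow(Add(Function('K')(-41, -69), Function('a')(-8)), -1)) = Mul(Add(193, -1365), Pow(Add(Mul(6, -41, -69), Mul(-1, Pow(-8, 2))), -1)) = Mul(-1172, Pow(Add(16974, Mul(-1, 64)), -1)) = Mul(-1172, Pow(Add(16974, -64), -1)) = Mul(-1172, Pow(16910, -1)) = Mul(-1172, Rational(1, 16910)) = Rational(-586, 8455)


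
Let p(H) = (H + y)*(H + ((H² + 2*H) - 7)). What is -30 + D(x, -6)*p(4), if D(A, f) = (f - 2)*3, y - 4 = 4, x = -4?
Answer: -6078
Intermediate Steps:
y = 8 (y = 4 + 4 = 8)
D(A, f) = -6 + 3*f (D(A, f) = (-2 + f)*3 = -6 + 3*f)
p(H) = (8 + H)*(-7 + H² + 3*H) (p(H) = (H + 8)*(H + ((H² + 2*H) - 7)) = (8 + H)*(H + (-7 + H² + 2*H)) = (8 + H)*(-7 + H² + 3*H))
-30 + D(x, -6)*p(4) = -30 + (-6 + 3*(-6))*(-56 + 4³ + 11*4² + 17*4) = -30 + (-6 - 18)*(-56 + 64 + 11*16 + 68) = -30 - 24*(-56 + 64 + 176 + 68) = -30 - 24*252 = -30 - 6048 = -6078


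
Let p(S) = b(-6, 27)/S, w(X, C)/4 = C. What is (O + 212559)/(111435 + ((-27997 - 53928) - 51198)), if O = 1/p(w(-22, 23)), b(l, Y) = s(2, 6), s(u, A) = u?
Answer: -212605/21688 ≈ -9.8029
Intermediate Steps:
b(l, Y) = 2
w(X, C) = 4*C
p(S) = 2/S
O = 46 (O = 1/(2/((4*23))) = 1/(2/92) = 1/(2*(1/92)) = 1/(1/46) = 46)
(O + 212559)/(111435 + ((-27997 - 53928) - 51198)) = (46 + 212559)/(111435 + ((-27997 - 53928) - 51198)) = 212605/(111435 + (-81925 - 51198)) = 212605/(111435 - 133123) = 212605/(-21688) = 212605*(-1/21688) = -212605/21688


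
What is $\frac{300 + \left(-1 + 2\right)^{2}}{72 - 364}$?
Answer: $- \frac{301}{292} \approx -1.0308$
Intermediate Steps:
$\frac{300 + \left(-1 + 2\right)^{2}}{72 - 364} = \frac{300 + 1^{2}}{-292} = \left(300 + 1\right) \left(- \frac{1}{292}\right) = 301 \left(- \frac{1}{292}\right) = - \frac{301}{292}$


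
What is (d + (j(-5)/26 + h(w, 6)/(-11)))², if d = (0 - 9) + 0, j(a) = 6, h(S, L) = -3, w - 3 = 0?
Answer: 1476225/20449 ≈ 72.191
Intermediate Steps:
w = 3 (w = 3 + 0 = 3)
d = -9 (d = -9 + 0 = -9)
(d + (j(-5)/26 + h(w, 6)/(-11)))² = (-9 + (6/26 - 3/(-11)))² = (-9 + (6*(1/26) - 3*(-1/11)))² = (-9 + (3/13 + 3/11))² = (-9 + 72/143)² = (-1215/143)² = 1476225/20449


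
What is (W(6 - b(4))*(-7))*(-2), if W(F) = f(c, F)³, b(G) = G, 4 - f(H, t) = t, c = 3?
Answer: 112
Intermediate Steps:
f(H, t) = 4 - t
W(F) = (4 - F)³
(W(6 - b(4))*(-7))*(-2) = (-(-4 + (6 - 1*4))³*(-7))*(-2) = (-(-4 + (6 - 4))³*(-7))*(-2) = (-(-4 + 2)³*(-7))*(-2) = (-1*(-2)³*(-7))*(-2) = (-1*(-8)*(-7))*(-2) = (8*(-7))*(-2) = -56*(-2) = 112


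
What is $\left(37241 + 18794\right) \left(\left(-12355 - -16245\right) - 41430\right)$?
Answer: $-2103553900$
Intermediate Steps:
$\left(37241 + 18794\right) \left(\left(-12355 - -16245\right) - 41430\right) = 56035 \left(\left(-12355 + 16245\right) - 41430\right) = 56035 \left(3890 - 41430\right) = 56035 \left(-37540\right) = -2103553900$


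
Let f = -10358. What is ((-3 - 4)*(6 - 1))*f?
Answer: 362530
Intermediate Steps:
((-3 - 4)*(6 - 1))*f = ((-3 - 4)*(6 - 1))*(-10358) = -7*5*(-10358) = -35*(-10358) = 362530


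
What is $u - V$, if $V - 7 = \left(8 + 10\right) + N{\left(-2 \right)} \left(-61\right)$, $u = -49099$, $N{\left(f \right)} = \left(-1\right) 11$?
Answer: $-49795$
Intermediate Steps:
$N{\left(f \right)} = -11$
$V = 696$ ($V = 7 + \left(\left(8 + 10\right) - -671\right) = 7 + \left(18 + 671\right) = 7 + 689 = 696$)
$u - V = -49099 - 696 = -49795$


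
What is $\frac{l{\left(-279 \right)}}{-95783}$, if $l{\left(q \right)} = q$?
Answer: $\frac{279}{95783} \approx 0.0029128$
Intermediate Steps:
$\frac{l{\left(-279 \right)}}{-95783} = - \frac{279}{-95783} = \left(-279\right) \left(- \frac{1}{95783}\right) = \frac{279}{95783}$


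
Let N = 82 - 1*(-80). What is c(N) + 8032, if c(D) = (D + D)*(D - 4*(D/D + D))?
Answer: -150728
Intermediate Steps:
N = 162 (N = 82 + 80 = 162)
c(D) = 2*D*(-4 - 3*D) (c(D) = (2*D)*(D - 4*(1 + D)) = (2*D)*(D + (-4 - 4*D)) = (2*D)*(-4 - 3*D) = 2*D*(-4 - 3*D))
c(N) + 8032 = -2*162*(4 + 3*162) + 8032 = -2*162*(4 + 486) + 8032 = -2*162*490 + 8032 = -158760 + 8032 = -150728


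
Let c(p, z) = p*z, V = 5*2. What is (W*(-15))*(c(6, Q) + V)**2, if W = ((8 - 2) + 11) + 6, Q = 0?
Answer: -34500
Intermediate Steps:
V = 10
W = 23 (W = (6 + 11) + 6 = 17 + 6 = 23)
(W*(-15))*(c(6, Q) + V)**2 = (23*(-15))*(6*0 + 10)**2 = -345*(0 + 10)**2 = -345*10**2 = -345*100 = -34500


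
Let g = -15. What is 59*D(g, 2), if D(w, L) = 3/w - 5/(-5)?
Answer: 236/5 ≈ 47.200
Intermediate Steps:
D(w, L) = 1 + 3/w (D(w, L) = 3/w - 5*(-⅕) = 3/w + 1 = 1 + 3/w)
59*D(g, 2) = 59*((3 - 15)/(-15)) = 59*(-1/15*(-12)) = 59*(⅘) = 236/5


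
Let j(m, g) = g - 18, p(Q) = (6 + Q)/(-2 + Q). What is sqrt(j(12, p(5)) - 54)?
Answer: I*sqrt(615)/3 ≈ 8.2664*I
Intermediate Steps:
p(Q) = (6 + Q)/(-2 + Q)
j(m, g) = -18 + g
sqrt(j(12, p(5)) - 54) = sqrt((-18 + (6 + 5)/(-2 + 5)) - 54) = sqrt((-18 + 11/3) - 54) = sqrt(-43/3 - 54) = sqrt(-205/3) = I*sqrt(615)/3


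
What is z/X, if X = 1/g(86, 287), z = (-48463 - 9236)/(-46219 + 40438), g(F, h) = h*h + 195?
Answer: 1587953412/1927 ≈ 8.2406e+5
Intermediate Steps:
g(F, h) = 195 + h**2 (g(F, h) = h**2 + 195 = 195 + h**2)
z = 19233/1927 (z = -57699/(-5781) = -57699*(-1/5781) = 19233/1927 ≈ 9.9808)
X = 1/82564 (X = 1/(195 + 287**2) = 1/(195 + 82369) = 1/82564 ≈ 1.2112e-5)
z/X = 19233/(1927*(1/82564)) = (19233/1927)*82564 = 1587953412/1927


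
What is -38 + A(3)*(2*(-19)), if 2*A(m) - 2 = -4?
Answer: 0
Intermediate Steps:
A(m) = -1 (A(m) = 1 + (1/2)*(-4) = 1 - 2 = -1)
-38 + A(3)*(2*(-19)) = -38 - 2*(-19) = -38 - 1*(-38) = -38 + 38 = 0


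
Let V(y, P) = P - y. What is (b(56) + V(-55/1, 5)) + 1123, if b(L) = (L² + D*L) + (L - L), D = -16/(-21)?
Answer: 13085/3 ≈ 4361.7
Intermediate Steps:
D = 16/21 (D = -16*(-1/21) = 16/21 ≈ 0.76190)
b(L) = L² + 16*L/21 (b(L) = (L² + 16*L/21) + (L - L) = (L² + 16*L/21) + 0 = L² + 16*L/21)
(b(56) + V(-55/1, 5)) + 1123 = ((1/21)*56*(16 + 21*56) + (5 - (-55)/1)) + 1123 = ((1/21)*56*(16 + 1176) + (5 - (-55))) + 1123 = ((1/21)*56*1192 + (5 - 1*(-55))) + 1123 = (9536/3 + (5 + 55)) + 1123 = (9536/3 + 60) + 1123 = 9716/3 + 1123 = 13085/3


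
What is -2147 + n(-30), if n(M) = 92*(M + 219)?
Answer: 15241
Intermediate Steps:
n(M) = 20148 + 92*M (n(M) = 92*(219 + M) = 20148 + 92*M)
-2147 + n(-30) = -2147 + (20148 + 92*(-30)) = -2147 + (20148 - 2760) = -2147 + 17388 = 15241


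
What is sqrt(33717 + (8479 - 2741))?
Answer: sqrt(39455) ≈ 198.63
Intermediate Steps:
sqrt(33717 + (8479 - 2741)) = sqrt(33717 + 5738) = sqrt(39455)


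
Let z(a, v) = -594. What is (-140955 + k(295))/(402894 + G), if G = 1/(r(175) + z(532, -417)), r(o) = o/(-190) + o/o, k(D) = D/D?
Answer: -1590595413/4546457324 ≈ -0.34985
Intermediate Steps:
k(D) = 1
r(o) = 1 - o/190 (r(o) = o*(-1/190) + 1 = -o/190 + 1 = 1 - o/190)
G = -38/22569 (G = 1/((1 - 1/190*175) - 594) = 1/((1 - 35/38) - 594) = 1/(3/38 - 594) = 1/(-22569/38) = -38/22569 ≈ -0.0016837)
(-140955 + k(295))/(402894 + G) = (-140955 + 1)/(402894 - 38/22569) = -140954/9092914648/22569 = -140954*22569/9092914648 = -1590595413/4546457324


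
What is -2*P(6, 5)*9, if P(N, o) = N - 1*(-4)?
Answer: -180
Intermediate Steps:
P(N, o) = 4 + N (P(N, o) = N + 4 = 4 + N)
-2*P(6, 5)*9 = -2*(4 + 6)*9 = -2*10*9 = -20*9 = -180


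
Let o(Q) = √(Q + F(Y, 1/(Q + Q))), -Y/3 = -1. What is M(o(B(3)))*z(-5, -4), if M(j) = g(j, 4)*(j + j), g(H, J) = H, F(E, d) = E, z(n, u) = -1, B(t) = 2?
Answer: -10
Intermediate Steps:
Y = 3 (Y = -3*(-1) = 3)
o(Q) = √(3 + Q) (o(Q) = √(Q + 3) = √(3 + Q))
M(j) = 2*j² (M(j) = j*(j + j) = j*(2*j) = 2*j²)
M(o(B(3)))*z(-5, -4) = (2*(√(3 + 2))²)*(-1) = (2*(√5)²)*(-1) = (2*5)*(-1) = 10*(-1) = -10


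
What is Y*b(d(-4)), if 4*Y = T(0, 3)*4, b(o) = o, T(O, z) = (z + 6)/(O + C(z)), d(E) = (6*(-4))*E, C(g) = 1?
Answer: 864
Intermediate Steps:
d(E) = -24*E
T(O, z) = (6 + z)/(1 + O) (T(O, z) = (z + 6)/(O + 1) = (6 + z)/(1 + O))
Y = 9 (Y = (((6 + 3)/(1 + 0))*4)/4 = ((9/1)*4)/4 = ((1*9)*4)/4 = (9*4)/4 = (¼)*36 = 9)
Y*b(d(-4)) = 9*(-24*(-4)) = 9*96 = 864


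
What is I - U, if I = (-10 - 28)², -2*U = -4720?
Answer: -916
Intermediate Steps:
U = 2360 (U = -½*(-4720) = 2360)
I = 1444 (I = (-38)² = 1444)
I - U = 1444 - 1*2360 = 1444 - 2360 = -916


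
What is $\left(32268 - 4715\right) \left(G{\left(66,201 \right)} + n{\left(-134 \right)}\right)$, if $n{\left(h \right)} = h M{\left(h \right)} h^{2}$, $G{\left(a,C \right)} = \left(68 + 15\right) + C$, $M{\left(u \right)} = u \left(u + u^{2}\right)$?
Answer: $158323187551240828$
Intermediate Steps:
$G{\left(a,C \right)} = 83 + C$
$n{\left(h \right)} = h^{5} \left(1 + h\right)$ ($n{\left(h \right)} = h h^{2} \left(1 + h\right) h^{2} = h^{3} \left(1 + h\right) h^{2} = h^{5} \left(1 + h\right)$)
$\left(32268 - 4715\right) \left(G{\left(66,201 \right)} + n{\left(-134 \right)}\right) = \left(32268 - 4715\right) \left(\left(83 + 201\right) + \left(-134\right)^{5} \left(1 - 134\right)\right) = 27553 \left(284 - -5746132455392\right) = 27553 \left(284 + 5746132455392\right) = 27553 \cdot 5746132455676 = 158323187551240828$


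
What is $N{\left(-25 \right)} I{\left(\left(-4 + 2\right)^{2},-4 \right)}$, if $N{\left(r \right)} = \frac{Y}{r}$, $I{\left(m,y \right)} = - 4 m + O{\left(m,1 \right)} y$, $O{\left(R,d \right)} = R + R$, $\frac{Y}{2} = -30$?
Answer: $- \frac{576}{5} \approx -115.2$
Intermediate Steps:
$Y = -60$ ($Y = 2 \left(-30\right) = -60$)
$O{\left(R,d \right)} = 2 R$
$I{\left(m,y \right)} = - 4 m + 2 m y$
$N{\left(r \right)} = - \frac{60}{r}$
$N{\left(-25 \right)} I{\left(\left(-4 + 2\right)^{2},-4 \right)} = - \frac{60}{-25} \cdot 2 \left(-4 + 2\right)^{2} \left(-2 - 4\right) = \left(-60\right) \left(- \frac{1}{25}\right) 2 \left(-2\right)^{2} \left(-6\right) = \frac{12 \cdot 2 \cdot 4 \left(-6\right)}{5} = \frac{12}{5} \left(-48\right) = - \frac{576}{5}$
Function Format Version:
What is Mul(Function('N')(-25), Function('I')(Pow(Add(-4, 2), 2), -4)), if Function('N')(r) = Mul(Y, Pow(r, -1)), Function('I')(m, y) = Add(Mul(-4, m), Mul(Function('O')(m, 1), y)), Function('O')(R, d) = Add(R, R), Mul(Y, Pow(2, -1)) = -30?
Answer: Rational(-576, 5) ≈ -115.20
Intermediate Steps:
Y = -60 (Y = Mul(2, -30) = -60)
Function('O')(R, d) = Mul(2, R)
Function('I')(m, y) = Add(Mul(-4, m), Mul(2, m, y)) (Function('I')(m, y) = Add(Mul(-4, m), Mul(Mul(2, m), y)) = Add(Mul(-4, m), Mul(2, m, y)))
Function('N')(r) = Mul(-60, Pow(r, -1))
Mul(Function('N')(-25), Function('I')(Pow(Add(-4, 2), 2), -4)) = Mul(Mul(-60, Pow(-25, -1)), Mul(2, Pow(Add(-4, 2), 2), Add(-2, -4))) = Mul(Mul(-60, Rational(-1, 25)), Mul(2, Pow(-2, 2), -6)) = Mul(Rational(12, 5), Mul(2, 4, -6)) = Mul(Rational(12, 5), -48) = Rational(-576, 5)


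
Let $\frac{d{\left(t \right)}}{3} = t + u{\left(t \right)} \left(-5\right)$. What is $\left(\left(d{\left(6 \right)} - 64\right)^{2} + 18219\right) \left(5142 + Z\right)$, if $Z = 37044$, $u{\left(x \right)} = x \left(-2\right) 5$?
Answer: $31535511510$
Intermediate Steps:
$u{\left(x \right)} = - 10 x$ ($u{\left(x \right)} = - 2 x 5 = - 10 x$)
$d{\left(t \right)} = 153 t$ ($d{\left(t \right)} = 3 \left(t + - 10 t \left(-5\right)\right) = 3 \left(t + 50 t\right) = 3 \cdot 51 t = 153 t$)
$\left(\left(d{\left(6 \right)} - 64\right)^{2} + 18219\right) \left(5142 + Z\right) = \left(\left(153 \cdot 6 - 64\right)^{2} + 18219\right) \left(5142 + 37044\right) = \left(\left(918 - 64\right)^{2} + 18219\right) 42186 = \left(854^{2} + 18219\right) 42186 = \left(729316 + 18219\right) 42186 = 747535 \cdot 42186 = 31535511510$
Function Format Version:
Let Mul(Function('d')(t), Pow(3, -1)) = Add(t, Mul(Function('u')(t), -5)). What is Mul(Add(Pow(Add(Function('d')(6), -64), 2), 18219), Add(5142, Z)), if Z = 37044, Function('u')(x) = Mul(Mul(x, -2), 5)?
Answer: 31535511510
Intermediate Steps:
Function('u')(x) = Mul(-10, x) (Function('u')(x) = Mul(Mul(-2, x), 5) = Mul(-10, x))
Function('d')(t) = Mul(153, t) (Function('d')(t) = Mul(3, Add(t, Mul(Mul(-10, t), -5))) = Mul(3, Add(t, Mul(50, t))) = Mul(3, Mul(51, t)) = Mul(153, t))
Mul(Add(Pow(Add(Function('d')(6), -64), 2), 18219), Add(5142, Z)) = Mul(Add(Pow(Add(Mul(153, 6), -64), 2), 18219), Add(5142, 37044)) = Mul(Add(Pow(Add(918, -64), 2), 18219), 42186) = Mul(Add(Pow(854, 2), 18219), 42186) = Mul(Add(729316, 18219), 42186) = Mul(747535, 42186) = 31535511510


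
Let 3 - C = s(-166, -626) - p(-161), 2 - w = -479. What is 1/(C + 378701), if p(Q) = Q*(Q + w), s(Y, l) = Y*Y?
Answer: 1/299628 ≈ 3.3375e-6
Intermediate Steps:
w = 481 (w = 2 - 1*(-479) = 2 + 479 = 481)
s(Y, l) = Y²
p(Q) = Q*(481 + Q) (p(Q) = Q*(Q + 481) = Q*(481 + Q))
C = -79073 (C = 3 - ((-166)² - (-161)*(481 - 161)) = 3 - (27556 - (-161)*320) = 3 - (27556 - 1*(-51520)) = 3 - (27556 + 51520) = 3 - 1*79076 = 3 - 79076 = -79073)
1/(C + 378701) = 1/(-79073 + 378701) = 1/299628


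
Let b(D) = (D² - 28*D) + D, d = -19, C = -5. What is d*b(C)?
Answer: -3040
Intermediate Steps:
b(D) = D² - 27*D
d*b(C) = -(-95)*(-27 - 5) = -(-95)*(-32) = -19*160 = -3040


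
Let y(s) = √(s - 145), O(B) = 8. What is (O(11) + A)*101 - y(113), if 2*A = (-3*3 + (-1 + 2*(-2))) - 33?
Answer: -3131/2 - 4*I*√2 ≈ -1565.5 - 5.6569*I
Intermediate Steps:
A = -47/2 (A = ((-3*3 + (-1 + 2*(-2))) - 33)/2 = ((-9 + (-1 - 4)) - 33)/2 = ((-9 - 5) - 33)/2 = (-14 - 33)/2 = (½)*(-47) = -47/2 ≈ -23.500)
y(s) = √(-145 + s)
(O(11) + A)*101 - y(113) = (8 - 47/2)*101 - √(-145 + 113) = -31/2*101 - √(-32) = -3131/2 - 4*I*√2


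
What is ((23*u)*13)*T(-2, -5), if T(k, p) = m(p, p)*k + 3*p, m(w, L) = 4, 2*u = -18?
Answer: 61893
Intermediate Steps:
u = -9 (u = (½)*(-18) = -9)
T(k, p) = 3*p + 4*k (T(k, p) = 4*k + 3*p = 3*p + 4*k)
((23*u)*13)*T(-2, -5) = ((23*(-9))*13)*(3*(-5) + 4*(-2)) = (-207*13)*(-15 - 8) = -2691*(-23) = 61893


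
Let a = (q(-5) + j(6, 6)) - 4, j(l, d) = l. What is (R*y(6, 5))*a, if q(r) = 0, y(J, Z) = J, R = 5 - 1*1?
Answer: 48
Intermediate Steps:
R = 4 (R = 5 - 1 = 4)
a = 2 (a = (0 + 6) - 4 = 6 - 4 = 2)
(R*y(6, 5))*a = (4*6)*2 = 24*2 = 48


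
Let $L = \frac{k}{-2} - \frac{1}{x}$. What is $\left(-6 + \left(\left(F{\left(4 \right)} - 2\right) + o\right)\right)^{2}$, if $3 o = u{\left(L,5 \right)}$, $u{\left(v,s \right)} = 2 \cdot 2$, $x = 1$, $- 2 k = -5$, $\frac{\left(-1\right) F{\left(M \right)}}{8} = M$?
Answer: $\frac{13456}{9} \approx 1495.1$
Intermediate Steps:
$F{\left(M \right)} = - 8 M$
$k = \frac{5}{2}$ ($k = \left(- \frac{1}{2}\right) \left(-5\right) = \frac{5}{2} \approx 2.5$)
$L = - \frac{9}{4}$ ($L = \frac{5}{2 \left(-2\right)} - 1^{-1} = \frac{5}{2} \left(- \frac{1}{2}\right) - 1 = - \frac{5}{4} - 1 = - \frac{9}{4} \approx -2.25$)
$u{\left(v,s \right)} = 4$
$o = \frac{4}{3}$ ($o = \frac{1}{3} \cdot 4 = \frac{4}{3} \approx 1.3333$)
$\left(-6 + \left(\left(F{\left(4 \right)} - 2\right) + o\right)\right)^{2} = \left(-6 + \left(\left(\left(-8\right) 4 - 2\right) + \frac{4}{3}\right)\right)^{2} = \left(-6 + \left(\left(-32 - 2\right) + \frac{4}{3}\right)\right)^{2} = \left(-6 + \left(-34 + \frac{4}{3}\right)\right)^{2} = \left(-6 - \frac{98}{3}\right)^{2} = \left(- \frac{116}{3}\right)^{2} = \frac{13456}{9}$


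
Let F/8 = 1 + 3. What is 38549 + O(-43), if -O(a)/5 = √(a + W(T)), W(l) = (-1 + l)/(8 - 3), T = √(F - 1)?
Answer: 38549 - √(-1080 + 5*√31) ≈ 38549.0 - 32.437*I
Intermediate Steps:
F = 32 (F = 8*(1 + 3) = 8*4 = 32)
T = √31 (T = √(32 - 1) = √31 ≈ 5.5678)
W(l) = -⅕ + l/5 (W(l) = (-1 + l)/5 = (-1 + l)*(⅕) = -⅕ + l/5)
O(a) = -5*√(-⅕ + a + √31/5) (O(a) = -5*√(a + (-⅕ + √31/5)) = -5*√(-⅕ + a + √31/5))
38549 + O(-43) = 38549 - √(-5 + 5*√31 + 25*(-43)) = 38549 - √(-5 + 5*√31 - 1075) = 38549 - √(-1080 + 5*√31)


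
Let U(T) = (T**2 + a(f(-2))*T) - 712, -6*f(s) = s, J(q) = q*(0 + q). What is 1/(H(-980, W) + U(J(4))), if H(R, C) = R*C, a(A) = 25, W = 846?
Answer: -1/829136 ≈ -1.2061e-6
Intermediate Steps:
J(q) = q**2 (J(q) = q*q = q**2)
f(s) = -s/6
H(R, C) = C*R
U(T) = -712 + T**2 + 25*T (U(T) = (T**2 + 25*T) - 712 = -712 + T**2 + 25*T)
1/(H(-980, W) + U(J(4))) = 1/(846*(-980) + (-712 + (4**2)**2 + 25*4**2)) = 1/(-829080 + (-712 + 16**2 + 25*16)) = 1/(-829080 + (-712 + 256 + 400)) = 1/(-829080 - 56) = 1/(-829136) = -1/829136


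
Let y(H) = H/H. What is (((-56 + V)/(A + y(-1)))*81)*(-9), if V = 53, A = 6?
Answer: 2187/7 ≈ 312.43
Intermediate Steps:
y(H) = 1
(((-56 + V)/(A + y(-1)))*81)*(-9) = (((-56 + 53)/(6 + 1))*81)*(-9) = (-3/7*81)*(-9) = (-3*⅐*81)*(-9) = -3/7*81*(-9) = -243/7*(-9) = 2187/7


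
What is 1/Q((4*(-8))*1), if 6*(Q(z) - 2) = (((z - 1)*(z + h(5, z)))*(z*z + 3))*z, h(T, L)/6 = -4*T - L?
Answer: 1/7230082 ≈ 1.3831e-7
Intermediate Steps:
h(T, L) = -24*T - 6*L (h(T, L) = 6*(-4*T - L) = 6*(-L - 4*T) = -24*T - 6*L)
Q(z) = 2 + z*(-1 + z)*(-120 - 5*z)*(3 + z²)/6 (Q(z) = 2 + ((((z - 1)*(z + (-24*5 - 6*z)))*(z*z + 3))*z)/6 = 2 + ((((-1 + z)*(z + (-120 - 6*z)))*(z² + 3))*z)/6 = 2 + ((((-1 + z)*(-120 - 5*z))*(3 + z²))*z)/6 = 2 + (((-1 + z)*(-120 - 5*z)*(3 + z²))*z)/6 = 2 + (z*(-1 + z)*(-120 - 5*z)*(3 + z²))/6 = 2 + z*(-1 + z)*(-120 - 5*z)*(3 + z²)/6)
1/Q((4*(-8))*1) = 1/(2 + 60*((4*(-8))*1) - 115*((4*(-8))*1)²/2 - 115*((4*(-8))*1)⁴/6 - 5*((4*(-8))*1)⁵/6 + 35*((4*(-8))*1)³/2) = 1/(2 + 60*(-32*1) - 115*(-32*1)²/2 - 115*(-32*1)⁴/6 - 5*(-32*1)⁵/6 + 35*(-32*1)³/2) = 1/(2 + 60*(-32) - 115/2*(-32)² - 115/6*(-32)⁴ - ⅚*(-32)⁵ + (35/2)*(-32)³) = 1/(2 - 1920 - 115/2*1024 - 115/6*1048576 - ⅚*(-33554432) + (35/2)*(-32768)) = 1/(2 - 1920 - 58880 - 60293120/3 + 83886080/3 - 573440) = 1/7230082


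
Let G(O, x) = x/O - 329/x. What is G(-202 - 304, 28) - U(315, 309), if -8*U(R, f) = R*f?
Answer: 24601861/2024 ≈ 12155.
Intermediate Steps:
G(O, x) = -329/x + x/O
U(R, f) = -R*f/8
G(-202 - 304, 28) - U(315, 309) = (-329/28 + 28/(-202 - 304)) - (-1)*315*309/8 = (-329*1/28 + 28/(-506)) - 1*(-97335/8) = (-47/4 + 28*(-1/506)) + 97335/8 = (-47/4 - 14/253) + 97335/8 = -11947/1012 + 97335/8 = 24601861/2024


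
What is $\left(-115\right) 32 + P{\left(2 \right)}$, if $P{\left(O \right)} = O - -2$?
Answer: $-3676$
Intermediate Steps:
$P{\left(O \right)} = 2 + O$ ($P{\left(O \right)} = O + 2 = 2 + O$)
$\left(-115\right) 32 + P{\left(2 \right)} = \left(-115\right) 32 + \left(2 + 2\right) = -3680 + 4 = -3676$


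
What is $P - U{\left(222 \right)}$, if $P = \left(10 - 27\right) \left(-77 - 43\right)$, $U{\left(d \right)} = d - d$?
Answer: $2040$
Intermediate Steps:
$U{\left(d \right)} = 0$
$P = 2040$ ($P = \left(10 - 27\right) \left(-120\right) = \left(-17\right) \left(-120\right) = 2040$)
$P - U{\left(222 \right)} = 2040 - 0 = 2040 + 0 = 2040$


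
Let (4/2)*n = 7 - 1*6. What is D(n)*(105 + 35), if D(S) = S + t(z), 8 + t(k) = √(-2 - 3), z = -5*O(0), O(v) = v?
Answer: -1050 + 140*I*√5 ≈ -1050.0 + 313.05*I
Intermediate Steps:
z = 0 (z = -5*0 = 0)
t(k) = -8 + I*√5 (t(k) = -8 + √(-2 - 3) = -8 + √(-5) = -8 + I*√5)
n = ½ (n = (7 - 1*6)/2 = (7 - 6)/2 = (½)*1 = ½ ≈ 0.50000)
D(S) = -8 + S + I*√5 (D(S) = S + (-8 + I*√5) = -8 + S + I*√5)
D(n)*(105 + 35) = (-8 + ½ + I*√5)*(105 + 35) = (-15/2 + I*√5)*140 = -1050 + 140*I*√5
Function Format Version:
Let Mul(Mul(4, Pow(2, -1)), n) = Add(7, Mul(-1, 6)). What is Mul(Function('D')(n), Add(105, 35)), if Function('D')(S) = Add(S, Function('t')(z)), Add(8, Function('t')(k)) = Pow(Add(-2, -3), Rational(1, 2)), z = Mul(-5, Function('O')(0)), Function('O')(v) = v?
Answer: Add(-1050, Mul(140, I, Pow(5, Rational(1, 2)))) ≈ Add(-1050.0, Mul(313.05, I))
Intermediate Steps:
z = 0 (z = Mul(-5, 0) = 0)
Function('t')(k) = Add(-8, Mul(I, Pow(5, Rational(1, 2)))) (Function('t')(k) = Add(-8, Pow(Add(-2, -3), Rational(1, 2))) = Add(-8, Pow(-5, Rational(1, 2))) = Add(-8, Mul(I, Pow(5, Rational(1, 2)))))
n = Rational(1, 2) (n = Mul(Rational(1, 2), Add(7, Mul(-1, 6))) = Mul(Rational(1, 2), Add(7, -6)) = Mul(Rational(1, 2), 1) = Rational(1, 2) ≈ 0.50000)
Function('D')(S) = Add(-8, S, Mul(I, Pow(5, Rational(1, 2)))) (Function('D')(S) = Add(S, Add(-8, Mul(I, Pow(5, Rational(1, 2))))) = Add(-8, S, Mul(I, Pow(5, Rational(1, 2)))))
Mul(Function('D')(n), Add(105, 35)) = Mul(Add(-8, Rational(1, 2), Mul(I, Pow(5, Rational(1, 2)))), Add(105, 35)) = Mul(Add(Rational(-15, 2), Mul(I, Pow(5, Rational(1, 2)))), 140) = Add(-1050, Mul(140, I, Pow(5, Rational(1, 2))))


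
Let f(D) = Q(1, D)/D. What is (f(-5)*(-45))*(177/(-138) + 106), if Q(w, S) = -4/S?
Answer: 86706/115 ≈ 753.96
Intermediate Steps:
f(D) = -4/D**2 (f(D) = (-4/D)/D = -4/D**2)
(f(-5)*(-45))*(177/(-138) + 106) = (-4/(-5)**2*(-45))*(177/(-138) + 106) = (-4*1/25*(-45))*(177*(-1/138) + 106) = (-4/25*(-45))*(-59/46 + 106) = (36/5)*(4817/46) = 86706/115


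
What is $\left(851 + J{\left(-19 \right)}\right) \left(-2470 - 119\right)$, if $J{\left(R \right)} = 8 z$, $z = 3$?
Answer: $-2265375$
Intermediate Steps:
$J{\left(R \right)} = 24$ ($J{\left(R \right)} = 8 \cdot 3 = 24$)
$\left(851 + J{\left(-19 \right)}\right) \left(-2470 - 119\right) = \left(851 + 24\right) \left(-2470 - 119\right) = 875 \left(-2589\right) = -2265375$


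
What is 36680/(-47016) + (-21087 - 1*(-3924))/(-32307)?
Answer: -15753548/63289413 ≈ -0.24891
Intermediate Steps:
36680/(-47016) + (-21087 - 1*(-3924))/(-32307) = 36680*(-1/47016) + (-21087 + 3924)*(-1/32307) = -4585/5877 - 17163*(-1/32307) = -4585/5877 + 5721/10769 = -15753548/63289413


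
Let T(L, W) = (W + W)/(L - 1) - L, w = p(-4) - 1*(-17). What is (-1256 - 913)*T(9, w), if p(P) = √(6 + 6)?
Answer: 41211/4 - 2169*√3/2 ≈ 8424.3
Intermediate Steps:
p(P) = 2*√3 (p(P) = √12 = 2*√3)
w = 17 + 2*√3 (w = 2*√3 - 1*(-17) = 2*√3 + 17 = 17 + 2*√3 ≈ 20.464)
T(L, W) = -L + 2*W/(-1 + L) (T(L, W) = (2*W)/(-1 + L) - L = 2*W/(-1 + L) - L = -L + 2*W/(-1 + L))
(-1256 - 913)*T(9, w) = (-1256 - 913)*((9 - 1*9² + 2*(17 + 2*√3))/(-1 + 9)) = -2169*(9 - 1*81 + (34 + 4*√3))/8 = -2169*(9 - 81 + (34 + 4*√3))/8 = -2169*(-38 + 4*√3)/8 = -2169*(-19/4 + √3/2) = 41211/4 - 2169*√3/2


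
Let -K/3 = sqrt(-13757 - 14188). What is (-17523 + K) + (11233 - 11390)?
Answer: -17680 - 27*I*sqrt(345) ≈ -17680.0 - 501.5*I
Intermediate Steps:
K = -27*I*sqrt(345) (K = -3*sqrt(-13757 - 14188) = -27*I*sqrt(345) ≈ -501.5*I)
(-17523 + K) + (11233 - 11390) = (-17523 - 27*I*sqrt(345)) + (11233 - 11390) = (-17523 - 27*I*sqrt(345)) - 157 = -17680 - 27*I*sqrt(345)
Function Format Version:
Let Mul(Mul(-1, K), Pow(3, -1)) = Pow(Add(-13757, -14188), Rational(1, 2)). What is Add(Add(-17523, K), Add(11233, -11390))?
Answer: Add(-17680, Mul(-27, I, Pow(345, Rational(1, 2)))) ≈ Add(-17680., Mul(-501.50, I))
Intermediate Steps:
K = Mul(-27, I, Pow(345, Rational(1, 2))) (K = Mul(-3, Pow(Add(-13757, -14188), Rational(1, 2))) = Mul(-3, Pow(-27945, Rational(1, 2))) = Mul(-3, Mul(9, I, Pow(345, Rational(1, 2)))) = Mul(-27, I, Pow(345, Rational(1, 2))) ≈ Mul(-501.50, I))
Add(Add(-17523, K), Add(11233, -11390)) = Add(Add(-17523, Mul(-27, I, Pow(345, Rational(1, 2)))), Add(11233, -11390)) = Add(Add(-17523, Mul(-27, I, Pow(345, Rational(1, 2)))), -157) = Add(-17680, Mul(-27, I, Pow(345, Rational(1, 2))))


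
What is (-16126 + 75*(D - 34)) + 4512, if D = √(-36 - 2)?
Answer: -14164 + 75*I*√38 ≈ -14164.0 + 462.33*I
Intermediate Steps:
D = I*√38 (D = √(-38) = I*√38 ≈ 6.1644*I)
(-16126 + 75*(D - 34)) + 4512 = (-16126 + 75*(I*√38 - 34)) + 4512 = (-16126 + 75*(-34 + I*√38)) + 4512 = (-16126 + (-2550 + 75*I*√38)) + 4512 = (-18676 + 75*I*√38) + 4512 = -14164 + 75*I*√38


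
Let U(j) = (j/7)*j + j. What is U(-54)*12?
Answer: 30456/7 ≈ 4350.9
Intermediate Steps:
U(j) = j + j²/7 (U(j) = (j*(⅐))*j + j = (j/7)*j + j = j²/7 + j = j + j²/7)
U(-54)*12 = ((⅐)*(-54)*(7 - 54))*12 = ((⅐)*(-54)*(-47))*12 = (2538/7)*12 = 30456/7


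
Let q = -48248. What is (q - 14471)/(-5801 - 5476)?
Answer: 62719/11277 ≈ 5.5617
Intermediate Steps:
(q - 14471)/(-5801 - 5476) = (-48248 - 14471)/(-5801 - 5476) = -62719/(-11277) = -62719*(-1/11277) = 62719/11277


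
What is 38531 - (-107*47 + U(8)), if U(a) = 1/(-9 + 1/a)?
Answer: 3092768/71 ≈ 43560.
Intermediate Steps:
38531 - (-107*47 + U(8)) = 38531 - (-107*47 - 1*8/(-1 + 9*8)) = 38531 - (-5029 - 1*8/(-1 + 72)) = 38531 - (-5029 - 1*8/71) = 38531 - (-5029 - 1*8*1/71) = 38531 - (-5029 - 8/71) = 38531 - 1*(-357067/71) = 38531 + 357067/71 = 3092768/71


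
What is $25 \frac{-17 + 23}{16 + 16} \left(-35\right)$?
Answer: $- \frac{2625}{16} \approx -164.06$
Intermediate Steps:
$25 \frac{-17 + 23}{16 + 16} \left(-35\right) = 25 \cdot \frac{6}{32} \left(-35\right) = 25 \cdot 6 \cdot \frac{1}{32} \left(-35\right) = 25 \cdot \frac{3}{16} \left(-35\right) = \frac{75}{16} \left(-35\right) = - \frac{2625}{16}$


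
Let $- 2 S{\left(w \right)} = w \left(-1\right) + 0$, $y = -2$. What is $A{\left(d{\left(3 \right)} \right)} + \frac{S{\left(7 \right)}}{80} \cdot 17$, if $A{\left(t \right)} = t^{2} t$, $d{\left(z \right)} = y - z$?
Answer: $- \frac{19881}{160} \approx -124.26$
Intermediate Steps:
$S{\left(w \right)} = \frac{w}{2}$ ($S{\left(w \right)} = - \frac{w \left(-1\right) + 0}{2} = - \frac{- w + 0}{2} = - \frac{\left(-1\right) w}{2} = \frac{w}{2}$)
$d{\left(z \right)} = -2 - z$
$A{\left(t \right)} = t^{3}$
$A{\left(d{\left(3 \right)} \right)} + \frac{S{\left(7 \right)}}{80} \cdot 17 = \left(-2 - 3\right)^{3} + \frac{\frac{1}{2} \cdot 7}{80} \cdot 17 = \left(-2 - 3\right)^{3} + \frac{7}{2} \cdot \frac{1}{80} \cdot 17 = \left(-5\right)^{3} + \frac{7}{160} \cdot 17 = -125 + \frac{119}{160} = - \frac{19881}{160}$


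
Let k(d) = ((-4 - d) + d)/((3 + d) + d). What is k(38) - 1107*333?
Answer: -29121853/79 ≈ -3.6863e+5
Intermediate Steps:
k(d) = -4/(3 + 2*d)
k(38) - 1107*333 = -4/(3 + 2*38) - 1107*333 = -4/(3 + 76) - 368631 = -4/79 - 368631 = -29121853/79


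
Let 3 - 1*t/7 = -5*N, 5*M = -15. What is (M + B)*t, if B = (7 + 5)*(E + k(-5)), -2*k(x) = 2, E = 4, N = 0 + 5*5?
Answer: 29568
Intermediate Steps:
N = 25 (N = 0 + 25 = 25)
k(x) = -1 (k(x) = -1/2*2 = -1)
M = -3 (M = (1/5)*(-15) = -3)
t = 896 (t = 21 - (-35)*25 = 21 - 7*(-125) = 21 + 875 = 896)
B = 36 (B = (7 + 5)*(4 - 1) = 12*3 = 36)
(M + B)*t = (-3 + 36)*896 = 33*896 = 29568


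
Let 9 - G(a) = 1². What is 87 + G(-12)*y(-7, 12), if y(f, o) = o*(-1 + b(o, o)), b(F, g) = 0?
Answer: -9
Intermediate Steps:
G(a) = 8 (G(a) = 9 - 1*1² = 9 - 1*1 = 9 - 1 = 8)
y(f, o) = -o (y(f, o) = o*(-1 + 0) = o*(-1) = -o)
87 + G(-12)*y(-7, 12) = 87 + 8*(-1*12) = 87 + 8*(-12) = 87 - 96 = -9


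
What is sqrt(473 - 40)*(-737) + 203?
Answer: 203 - 737*sqrt(433) ≈ -15133.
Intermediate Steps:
sqrt(473 - 40)*(-737) + 203 = sqrt(433)*(-737) + 203 = -737*sqrt(433) + 203 = 203 - 737*sqrt(433)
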